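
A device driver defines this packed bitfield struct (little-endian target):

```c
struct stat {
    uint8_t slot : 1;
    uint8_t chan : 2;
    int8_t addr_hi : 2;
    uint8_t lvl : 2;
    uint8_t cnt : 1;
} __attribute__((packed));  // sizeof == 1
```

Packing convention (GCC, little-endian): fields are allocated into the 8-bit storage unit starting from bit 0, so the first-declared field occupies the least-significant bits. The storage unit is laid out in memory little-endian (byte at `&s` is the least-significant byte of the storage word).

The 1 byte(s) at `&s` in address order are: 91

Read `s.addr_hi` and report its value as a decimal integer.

-2

[0]=0x91 (little-endian) → word 0x91
slot [0+:1] = (word>>0) & 0x1 = 1
chan [1+:2] = (word>>1) & 0x3 = 0
addr_hi [3+:2] = (word>>3) & 0x3 = 2  ←
lvl [5+:2] = (word>>5) & 0x3 = 0
cnt [7+:1] = (word>>7) & 0x1 = 1
addr_hi signed 2b, MSB=1: 2 - 4 = -2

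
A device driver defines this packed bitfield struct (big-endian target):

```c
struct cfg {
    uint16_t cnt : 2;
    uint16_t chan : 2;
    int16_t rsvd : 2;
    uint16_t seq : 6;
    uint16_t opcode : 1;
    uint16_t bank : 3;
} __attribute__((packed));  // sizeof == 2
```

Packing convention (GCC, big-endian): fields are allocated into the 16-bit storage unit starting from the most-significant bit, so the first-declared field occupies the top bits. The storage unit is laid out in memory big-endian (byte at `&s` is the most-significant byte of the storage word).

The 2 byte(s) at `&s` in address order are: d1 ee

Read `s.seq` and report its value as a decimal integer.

30

[0]=0xd1 [1]=0xee (big-endian) → word 0xd1ee
cnt:2 @ bit 14 → (0xd1ee>>14)&0x3 = 0x3
chan:2 @ bit 12 → (0xd1ee>>12)&0x3 = 0x1
rsvd:2 @ bit 10 → (0xd1ee>>10)&0x3 = 0x0
seq:6 @ bit 4 → (0xd1ee>>4)&0x3f = 0x1e  ←
opcode:1 @ bit 3 → (0xd1ee>>3)&0x1 = 0x1
bank:3 @ bit 0 → (0xd1ee>>0)&0x7 = 0x6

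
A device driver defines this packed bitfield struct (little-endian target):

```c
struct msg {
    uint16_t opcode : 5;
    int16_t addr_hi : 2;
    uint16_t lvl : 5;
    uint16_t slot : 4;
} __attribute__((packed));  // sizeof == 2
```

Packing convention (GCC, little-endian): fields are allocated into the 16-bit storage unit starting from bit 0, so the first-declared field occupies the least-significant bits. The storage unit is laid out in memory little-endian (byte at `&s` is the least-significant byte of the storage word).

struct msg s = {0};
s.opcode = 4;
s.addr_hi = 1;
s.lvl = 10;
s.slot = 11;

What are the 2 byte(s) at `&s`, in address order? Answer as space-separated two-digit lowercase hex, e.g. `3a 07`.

opcode:5 = 4 → 0x4 << 0 → word 0x0004
addr_hi:2 = 1 → 0x1 << 5 → word 0x0024
lvl:5 = 10 → 0xa << 7 → word 0x0524
slot:4 = 11 → 0xb << 12 → word 0xb524
word = 0xb524 → little-endian bytes:
  [0]=0x24  [1]=0xb5

24 b5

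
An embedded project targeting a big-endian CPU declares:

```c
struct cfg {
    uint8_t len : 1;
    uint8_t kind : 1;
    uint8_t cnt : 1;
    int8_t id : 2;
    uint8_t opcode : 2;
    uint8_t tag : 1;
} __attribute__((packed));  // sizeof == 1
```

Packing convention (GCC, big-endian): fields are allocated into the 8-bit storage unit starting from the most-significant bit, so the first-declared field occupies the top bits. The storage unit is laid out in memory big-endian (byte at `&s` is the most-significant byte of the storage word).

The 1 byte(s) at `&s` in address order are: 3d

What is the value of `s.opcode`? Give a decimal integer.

[0]=0x3d (big-endian) → word 0x3d
len:1 @ bit 7 → (0x3d>>7)&0x1 = 0x0
kind:1 @ bit 6 → (0x3d>>6)&0x1 = 0x0
cnt:1 @ bit 5 → (0x3d>>5)&0x1 = 0x1
id:2 @ bit 3 → (0x3d>>3)&0x3 = 0x3
opcode:2 @ bit 1 → (0x3d>>1)&0x3 = 0x2  ←
tag:1 @ bit 0 → (0x3d>>0)&0x1 = 0x1

2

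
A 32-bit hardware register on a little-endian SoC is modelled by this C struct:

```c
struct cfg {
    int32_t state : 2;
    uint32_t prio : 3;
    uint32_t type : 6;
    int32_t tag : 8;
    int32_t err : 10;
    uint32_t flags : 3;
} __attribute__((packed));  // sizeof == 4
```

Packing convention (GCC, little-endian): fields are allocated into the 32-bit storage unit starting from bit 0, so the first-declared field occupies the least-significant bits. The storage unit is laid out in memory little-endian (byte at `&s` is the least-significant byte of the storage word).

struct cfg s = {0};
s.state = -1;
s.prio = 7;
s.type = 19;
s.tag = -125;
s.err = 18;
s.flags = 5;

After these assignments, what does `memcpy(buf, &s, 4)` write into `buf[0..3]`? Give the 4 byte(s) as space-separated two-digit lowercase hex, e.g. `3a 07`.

state:2 = -1 → 0x3 << 0 → word 0x00000003
prio:3 = 7 → 0x7 << 2 → word 0x0000001f
type:6 = 19 → 0x13 << 5 → word 0x0000027f
tag:8 = -125 → 0x83 << 11 → word 0x00041a7f
err:10 = 18 → 0x12 << 19 → word 0x00941a7f
flags:3 = 5 → 0x5 << 29 → word 0xa0941a7f
word = 0xa0941a7f → little-endian bytes:
  [0]=0x7f  [1]=0x1a  [2]=0x94  [3]=0xa0

7f 1a 94 a0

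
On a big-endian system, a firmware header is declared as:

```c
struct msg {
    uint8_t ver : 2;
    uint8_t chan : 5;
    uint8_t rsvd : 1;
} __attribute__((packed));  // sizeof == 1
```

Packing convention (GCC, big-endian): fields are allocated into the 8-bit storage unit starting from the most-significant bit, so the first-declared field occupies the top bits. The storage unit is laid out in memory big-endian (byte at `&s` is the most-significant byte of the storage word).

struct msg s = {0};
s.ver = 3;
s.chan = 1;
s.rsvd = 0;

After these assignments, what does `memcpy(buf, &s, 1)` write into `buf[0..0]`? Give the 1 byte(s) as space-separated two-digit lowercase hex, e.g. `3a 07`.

[6+:2] ver=3 & 0x3 = 0x3; word=0xc0
[1+:5] chan=1 & 0x1f = 0x1; word=0xc2
[0+:1] rsvd=0 & 0x1 = 0x0; word=0xc2
word = 0xc2 → big-endian bytes:
  [0]=0xc2

c2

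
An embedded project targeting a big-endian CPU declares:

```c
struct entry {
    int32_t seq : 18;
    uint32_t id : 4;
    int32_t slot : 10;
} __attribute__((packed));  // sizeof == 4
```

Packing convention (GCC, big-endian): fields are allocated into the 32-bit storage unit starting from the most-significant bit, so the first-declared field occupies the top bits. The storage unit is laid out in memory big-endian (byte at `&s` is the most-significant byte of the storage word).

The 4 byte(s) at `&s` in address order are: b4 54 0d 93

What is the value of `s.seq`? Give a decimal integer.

-77488

[0]=0xb4 [1]=0x54 [2]=0x0d [3]=0x93 (big-endian) → word 0xb4540d93
seq:18 @ bit 14 → (0xb4540d93>>14)&0x3ffff = 0x2d150  ←
id:4 @ bit 10 → (0xb4540d93>>10)&0xf = 0x3
slot:10 @ bit 0 → (0xb4540d93>>0)&0x3ff = 0x193
seq signed 18b, MSB=1: 184656 - 262144 = -77488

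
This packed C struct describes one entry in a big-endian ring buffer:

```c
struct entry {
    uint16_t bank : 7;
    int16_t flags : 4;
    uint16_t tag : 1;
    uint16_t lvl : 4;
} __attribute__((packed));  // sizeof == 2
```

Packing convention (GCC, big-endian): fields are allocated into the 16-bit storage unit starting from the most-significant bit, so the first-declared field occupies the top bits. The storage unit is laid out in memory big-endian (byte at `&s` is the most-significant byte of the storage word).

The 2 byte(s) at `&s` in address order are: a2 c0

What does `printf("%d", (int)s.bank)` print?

81

[0]=0xa2 [1]=0xc0 (big-endian) → word 0xa2c0
bank [9+:7] = (word>>9) & 0x7f = 81  ←
flags [5+:4] = (word>>5) & 0xf = 6
tag [4+:1] = (word>>4) & 0x1 = 0
lvl [0+:4] = (word>>0) & 0xf = 0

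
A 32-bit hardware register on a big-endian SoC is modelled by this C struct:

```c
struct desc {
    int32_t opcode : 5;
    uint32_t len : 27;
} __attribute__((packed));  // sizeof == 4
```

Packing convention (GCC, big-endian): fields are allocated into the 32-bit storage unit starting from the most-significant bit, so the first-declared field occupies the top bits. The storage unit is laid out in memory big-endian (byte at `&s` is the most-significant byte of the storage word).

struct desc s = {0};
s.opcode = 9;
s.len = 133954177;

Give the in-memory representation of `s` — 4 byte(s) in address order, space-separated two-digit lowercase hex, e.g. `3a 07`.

4f fb fa 81

opcode:5 = 9 → 0x9 << 27 → word 0x48000000
len:27 = 133954177 → 0x7fbfa81 << 0 → word 0x4ffbfa81
word = 0x4ffbfa81 → big-endian bytes:
  [0]=0x4f  [1]=0xfb  [2]=0xfa  [3]=0x81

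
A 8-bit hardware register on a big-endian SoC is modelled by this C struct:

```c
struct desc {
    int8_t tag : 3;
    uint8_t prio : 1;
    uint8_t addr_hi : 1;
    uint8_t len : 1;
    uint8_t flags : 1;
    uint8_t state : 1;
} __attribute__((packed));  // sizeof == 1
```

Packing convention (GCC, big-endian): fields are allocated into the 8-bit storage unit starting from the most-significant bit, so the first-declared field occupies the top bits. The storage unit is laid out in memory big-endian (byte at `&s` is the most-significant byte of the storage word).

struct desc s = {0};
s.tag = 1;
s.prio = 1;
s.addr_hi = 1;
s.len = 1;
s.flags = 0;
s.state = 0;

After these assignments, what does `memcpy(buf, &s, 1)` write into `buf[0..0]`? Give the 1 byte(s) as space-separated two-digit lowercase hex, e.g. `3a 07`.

3c

tag (3b) val=1 bits=0x1 at bit 5: 0x20
prio (1b) val=1 bits=0x1 at bit 4: 0x30
addr_hi (1b) val=1 bits=0x1 at bit 3: 0x38
len (1b) val=1 bits=0x1 at bit 2: 0x3c
flags (1b) val=0 bits=0x0 at bit 1: 0x3c
state (1b) val=0 bits=0x0 at bit 0: 0x3c
word = 0x3c → big-endian bytes:
  [0]=0x3c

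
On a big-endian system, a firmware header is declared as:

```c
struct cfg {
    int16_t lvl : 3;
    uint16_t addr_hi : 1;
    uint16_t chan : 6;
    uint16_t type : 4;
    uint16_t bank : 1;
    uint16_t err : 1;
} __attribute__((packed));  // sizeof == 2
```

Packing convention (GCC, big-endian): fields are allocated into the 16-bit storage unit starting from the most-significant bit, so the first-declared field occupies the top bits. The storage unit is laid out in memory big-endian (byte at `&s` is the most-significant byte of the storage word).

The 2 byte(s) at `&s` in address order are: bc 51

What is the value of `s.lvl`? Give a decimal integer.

[0]=0xbc [1]=0x51 (big-endian) → word 0xbc51
lvl [13+:3] = (word>>13) & 0x7 = 5  ←
addr_hi [12+:1] = (word>>12) & 0x1 = 1
chan [6+:6] = (word>>6) & 0x3f = 49
type [2+:4] = (word>>2) & 0xf = 4
bank [1+:1] = (word>>1) & 0x1 = 0
err [0+:1] = (word>>0) & 0x1 = 1
lvl signed 3b, MSB=1: 5 - 8 = -3

-3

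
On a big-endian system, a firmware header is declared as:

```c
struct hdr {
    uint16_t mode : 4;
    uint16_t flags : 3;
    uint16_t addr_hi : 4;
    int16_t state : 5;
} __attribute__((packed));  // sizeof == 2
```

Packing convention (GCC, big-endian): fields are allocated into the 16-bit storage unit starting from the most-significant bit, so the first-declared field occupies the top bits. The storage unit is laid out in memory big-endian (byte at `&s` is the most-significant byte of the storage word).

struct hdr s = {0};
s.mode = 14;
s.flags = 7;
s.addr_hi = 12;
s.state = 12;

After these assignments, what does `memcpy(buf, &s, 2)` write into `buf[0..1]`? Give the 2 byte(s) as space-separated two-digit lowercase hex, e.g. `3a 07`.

mode:4 = 14 → 0xe << 12 → word 0xe000
flags:3 = 7 → 0x7 << 9 → word 0xee00
addr_hi:4 = 12 → 0xc << 5 → word 0xef80
state:5 = 12 → 0xc << 0 → word 0xef8c
word = 0xef8c → big-endian bytes:
  [0]=0xef  [1]=0x8c

ef 8c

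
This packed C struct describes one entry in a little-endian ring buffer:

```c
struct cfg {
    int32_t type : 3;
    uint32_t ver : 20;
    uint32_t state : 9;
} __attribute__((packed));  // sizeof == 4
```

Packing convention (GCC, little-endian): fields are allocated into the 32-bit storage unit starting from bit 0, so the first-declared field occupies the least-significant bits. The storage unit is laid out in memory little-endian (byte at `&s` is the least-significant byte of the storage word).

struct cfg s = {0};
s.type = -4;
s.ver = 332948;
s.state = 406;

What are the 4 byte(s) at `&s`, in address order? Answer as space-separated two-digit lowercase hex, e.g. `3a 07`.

[0+:3] type=-4 & 0x7 = 0x4; word=0x00000004
[3+:20] ver=332948 & 0xfffff = 0x51494; word=0x0028a4a4
[23+:9] state=406 & 0x1ff = 0x196; word=0xcb28a4a4
word = 0xcb28a4a4 → little-endian bytes:
  [0]=0xa4  [1]=0xa4  [2]=0x28  [3]=0xcb

a4 a4 28 cb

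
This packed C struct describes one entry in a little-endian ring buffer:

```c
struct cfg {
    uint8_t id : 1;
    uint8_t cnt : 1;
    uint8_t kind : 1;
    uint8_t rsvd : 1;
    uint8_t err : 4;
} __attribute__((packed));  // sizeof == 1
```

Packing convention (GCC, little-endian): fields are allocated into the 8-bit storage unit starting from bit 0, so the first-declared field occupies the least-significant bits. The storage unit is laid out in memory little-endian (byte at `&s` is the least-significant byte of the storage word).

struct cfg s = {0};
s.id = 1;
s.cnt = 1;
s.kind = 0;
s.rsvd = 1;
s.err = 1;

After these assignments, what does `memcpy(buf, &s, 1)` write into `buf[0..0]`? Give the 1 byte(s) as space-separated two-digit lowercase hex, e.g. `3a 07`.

id:1 = 1 → 0x1 << 0 → word 0x01
cnt:1 = 1 → 0x1 << 1 → word 0x03
kind:1 = 0 → 0x0 << 2 → word 0x03
rsvd:1 = 1 → 0x1 << 3 → word 0x0b
err:4 = 1 → 0x1 << 4 → word 0x1b
word = 0x1b → little-endian bytes:
  [0]=0x1b

1b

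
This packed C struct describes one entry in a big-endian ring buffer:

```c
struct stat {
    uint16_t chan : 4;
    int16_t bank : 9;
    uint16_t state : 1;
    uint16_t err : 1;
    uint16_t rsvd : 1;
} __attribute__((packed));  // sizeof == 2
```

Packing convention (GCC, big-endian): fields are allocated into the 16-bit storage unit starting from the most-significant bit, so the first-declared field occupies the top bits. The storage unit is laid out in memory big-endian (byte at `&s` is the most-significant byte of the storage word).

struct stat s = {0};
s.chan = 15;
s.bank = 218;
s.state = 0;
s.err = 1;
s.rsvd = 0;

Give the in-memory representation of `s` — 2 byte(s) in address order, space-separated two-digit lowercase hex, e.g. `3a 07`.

[12+:4] chan=15 & 0xf = 0xf; word=0xf000
[3+:9] bank=218 & 0x1ff = 0xda; word=0xf6d0
[2+:1] state=0 & 0x1 = 0x0; word=0xf6d0
[1+:1] err=1 & 0x1 = 0x1; word=0xf6d2
[0+:1] rsvd=0 & 0x1 = 0x0; word=0xf6d2
word = 0xf6d2 → big-endian bytes:
  [0]=0xf6  [1]=0xd2

f6 d2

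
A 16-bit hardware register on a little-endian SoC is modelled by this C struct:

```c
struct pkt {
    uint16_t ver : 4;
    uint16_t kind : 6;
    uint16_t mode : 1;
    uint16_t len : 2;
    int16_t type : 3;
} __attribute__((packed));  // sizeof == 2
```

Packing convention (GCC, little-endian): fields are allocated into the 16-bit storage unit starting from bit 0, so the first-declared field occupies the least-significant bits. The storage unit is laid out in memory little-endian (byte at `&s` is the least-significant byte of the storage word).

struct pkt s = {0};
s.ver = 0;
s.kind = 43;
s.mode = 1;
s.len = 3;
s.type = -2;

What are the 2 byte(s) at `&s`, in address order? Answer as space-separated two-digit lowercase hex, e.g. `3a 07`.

b0 de

ver (4b) val=0 bits=0x0 at bit 0: 0x0000
kind (6b) val=43 bits=0x2b at bit 4: 0x02b0
mode (1b) val=1 bits=0x1 at bit 10: 0x06b0
len (2b) val=3 bits=0x3 at bit 11: 0x1eb0
type (3b) val=-2 bits=0x6 at bit 13: 0xdeb0
word = 0xdeb0 → little-endian bytes:
  [0]=0xb0  [1]=0xde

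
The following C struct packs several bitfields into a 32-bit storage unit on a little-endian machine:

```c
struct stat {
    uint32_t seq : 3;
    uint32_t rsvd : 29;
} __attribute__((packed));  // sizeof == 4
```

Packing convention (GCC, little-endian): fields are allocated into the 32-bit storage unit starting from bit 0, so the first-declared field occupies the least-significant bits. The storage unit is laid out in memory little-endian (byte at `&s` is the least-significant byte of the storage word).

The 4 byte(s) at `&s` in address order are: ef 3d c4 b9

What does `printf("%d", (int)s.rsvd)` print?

[0]=0xef [1]=0x3d [2]=0xc4 [3]=0xb9 (little-endian) → word 0xb9c43def
seq [0+:3] = (word>>0) & 0x7 = 7
rsvd [3+:29] = (word>>3) & 0x1fffffff = 389580733  ←

389580733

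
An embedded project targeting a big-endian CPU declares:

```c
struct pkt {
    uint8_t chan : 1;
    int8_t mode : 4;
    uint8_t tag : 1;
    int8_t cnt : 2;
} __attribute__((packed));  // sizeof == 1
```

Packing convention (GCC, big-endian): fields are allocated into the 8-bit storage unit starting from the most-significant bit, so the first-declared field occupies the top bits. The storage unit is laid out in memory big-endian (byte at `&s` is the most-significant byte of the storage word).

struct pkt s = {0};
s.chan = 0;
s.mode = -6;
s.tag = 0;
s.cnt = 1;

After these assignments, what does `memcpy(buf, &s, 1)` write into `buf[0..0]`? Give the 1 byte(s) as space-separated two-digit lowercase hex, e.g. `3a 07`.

chan (1b) val=0 bits=0x0 at bit 7: 0x00
mode (4b) val=-6 bits=0xa at bit 3: 0x50
tag (1b) val=0 bits=0x0 at bit 2: 0x50
cnt (2b) val=1 bits=0x1 at bit 0: 0x51
word = 0x51 → big-endian bytes:
  [0]=0x51

51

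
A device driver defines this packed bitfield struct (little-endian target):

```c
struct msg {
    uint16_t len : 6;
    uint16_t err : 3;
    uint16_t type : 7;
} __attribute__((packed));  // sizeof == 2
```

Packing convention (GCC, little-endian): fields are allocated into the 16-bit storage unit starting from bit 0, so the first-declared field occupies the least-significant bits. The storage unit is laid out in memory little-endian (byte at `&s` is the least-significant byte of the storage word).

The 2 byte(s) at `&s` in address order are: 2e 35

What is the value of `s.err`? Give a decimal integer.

[0]=0x2e [1]=0x35 (little-endian) → word 0x352e
len [0+:6] = (word>>0) & 0x3f = 46
err [6+:3] = (word>>6) & 0x7 = 4  ←
type [9+:7] = (word>>9) & 0x7f = 26

4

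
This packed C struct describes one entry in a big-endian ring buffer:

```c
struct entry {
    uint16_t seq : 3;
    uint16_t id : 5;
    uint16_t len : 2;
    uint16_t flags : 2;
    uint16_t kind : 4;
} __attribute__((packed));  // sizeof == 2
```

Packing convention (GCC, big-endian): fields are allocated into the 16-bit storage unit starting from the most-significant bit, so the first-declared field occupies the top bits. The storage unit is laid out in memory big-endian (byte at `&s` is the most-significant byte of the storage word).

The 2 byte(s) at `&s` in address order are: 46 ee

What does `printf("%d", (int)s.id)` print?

[0]=0x46 [1]=0xee (big-endian) → word 0x46ee
seq:3 @ bit 13 → (0x46ee>>13)&0x7 = 0x2
id:5 @ bit 8 → (0x46ee>>8)&0x1f = 0x6  ←
len:2 @ bit 6 → (0x46ee>>6)&0x3 = 0x3
flags:2 @ bit 4 → (0x46ee>>4)&0x3 = 0x2
kind:4 @ bit 0 → (0x46ee>>0)&0xf = 0xe

6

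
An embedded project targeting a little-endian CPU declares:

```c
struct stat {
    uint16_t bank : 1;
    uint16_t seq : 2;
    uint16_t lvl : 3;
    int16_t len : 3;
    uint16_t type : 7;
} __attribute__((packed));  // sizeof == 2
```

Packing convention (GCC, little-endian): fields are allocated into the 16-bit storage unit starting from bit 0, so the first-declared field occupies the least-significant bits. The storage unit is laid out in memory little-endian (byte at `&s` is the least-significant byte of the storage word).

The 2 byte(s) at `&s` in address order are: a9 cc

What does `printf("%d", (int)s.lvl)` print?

[0]=0xa9 [1]=0xcc (little-endian) → word 0xcca9
bank [0+:1] = (word>>0) & 0x1 = 1
seq [1+:2] = (word>>1) & 0x3 = 0
lvl [3+:3] = (word>>3) & 0x7 = 5  ←
len [6+:3] = (word>>6) & 0x7 = 2
type [9+:7] = (word>>9) & 0x7f = 102

5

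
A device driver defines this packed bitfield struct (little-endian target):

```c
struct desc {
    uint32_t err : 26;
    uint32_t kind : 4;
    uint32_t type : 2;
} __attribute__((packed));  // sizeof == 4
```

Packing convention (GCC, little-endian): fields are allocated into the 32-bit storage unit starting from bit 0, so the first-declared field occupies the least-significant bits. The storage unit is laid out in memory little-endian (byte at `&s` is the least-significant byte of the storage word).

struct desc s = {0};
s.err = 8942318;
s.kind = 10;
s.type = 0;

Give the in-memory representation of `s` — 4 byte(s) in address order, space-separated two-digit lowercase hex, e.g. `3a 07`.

ee 72 88 28

err:26 = 8942318 → 0x8872ee << 0 → word 0x008872ee
kind:4 = 10 → 0xa << 26 → word 0x288872ee
type:2 = 0 → 0x0 << 30 → word 0x288872ee
word = 0x288872ee → little-endian bytes:
  [0]=0xee  [1]=0x72  [2]=0x88  [3]=0x28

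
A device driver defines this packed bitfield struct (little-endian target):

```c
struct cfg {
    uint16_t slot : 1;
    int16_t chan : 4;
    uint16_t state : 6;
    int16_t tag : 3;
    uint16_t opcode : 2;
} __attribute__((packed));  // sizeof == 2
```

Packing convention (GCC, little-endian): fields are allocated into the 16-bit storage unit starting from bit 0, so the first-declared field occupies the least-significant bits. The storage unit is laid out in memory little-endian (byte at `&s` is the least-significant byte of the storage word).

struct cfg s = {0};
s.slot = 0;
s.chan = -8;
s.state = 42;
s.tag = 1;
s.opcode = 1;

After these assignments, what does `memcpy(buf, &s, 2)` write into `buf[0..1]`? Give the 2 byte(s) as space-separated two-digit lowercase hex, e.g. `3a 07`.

50 4d

slot (1b) val=0 bits=0x0 at bit 0: 0x0000
chan (4b) val=-8 bits=0x8 at bit 1: 0x0010
state (6b) val=42 bits=0x2a at bit 5: 0x0550
tag (3b) val=1 bits=0x1 at bit 11: 0x0d50
opcode (2b) val=1 bits=0x1 at bit 14: 0x4d50
word = 0x4d50 → little-endian bytes:
  [0]=0x50  [1]=0x4d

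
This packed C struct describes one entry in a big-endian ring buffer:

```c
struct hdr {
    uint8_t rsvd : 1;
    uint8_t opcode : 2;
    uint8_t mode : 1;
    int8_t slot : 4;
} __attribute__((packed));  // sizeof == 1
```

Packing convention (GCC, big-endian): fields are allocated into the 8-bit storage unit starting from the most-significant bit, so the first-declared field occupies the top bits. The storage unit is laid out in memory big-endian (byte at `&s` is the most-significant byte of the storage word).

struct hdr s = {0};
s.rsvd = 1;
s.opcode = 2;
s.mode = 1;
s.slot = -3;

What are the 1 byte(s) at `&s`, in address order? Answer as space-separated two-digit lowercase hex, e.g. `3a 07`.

rsvd:1 = 1 → 0x1 << 7 → word 0x80
opcode:2 = 2 → 0x2 << 5 → word 0xc0
mode:1 = 1 → 0x1 << 4 → word 0xd0
slot:4 = -3 → 0xd << 0 → word 0xdd
word = 0xdd → big-endian bytes:
  [0]=0xdd

dd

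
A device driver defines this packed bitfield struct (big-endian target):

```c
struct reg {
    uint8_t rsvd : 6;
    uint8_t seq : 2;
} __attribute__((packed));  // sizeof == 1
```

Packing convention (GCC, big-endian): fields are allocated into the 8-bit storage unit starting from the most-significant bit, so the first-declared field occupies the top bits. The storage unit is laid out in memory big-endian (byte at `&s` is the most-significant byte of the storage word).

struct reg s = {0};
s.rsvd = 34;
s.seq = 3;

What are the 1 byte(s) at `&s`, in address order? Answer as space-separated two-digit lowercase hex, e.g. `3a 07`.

8b

rsvd (6b) val=34 bits=0x22 at bit 2: 0x88
seq (2b) val=3 bits=0x3 at bit 0: 0x8b
word = 0x8b → big-endian bytes:
  [0]=0x8b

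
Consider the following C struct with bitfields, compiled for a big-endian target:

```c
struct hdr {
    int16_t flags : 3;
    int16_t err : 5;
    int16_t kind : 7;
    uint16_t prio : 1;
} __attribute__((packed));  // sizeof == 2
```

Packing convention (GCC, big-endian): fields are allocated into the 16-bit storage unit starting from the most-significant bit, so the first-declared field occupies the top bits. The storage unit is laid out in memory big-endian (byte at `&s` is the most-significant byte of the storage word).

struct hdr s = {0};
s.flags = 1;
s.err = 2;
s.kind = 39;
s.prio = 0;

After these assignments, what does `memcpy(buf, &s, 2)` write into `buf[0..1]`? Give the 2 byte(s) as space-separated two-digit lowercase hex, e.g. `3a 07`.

flags (3b) val=1 bits=0x1 at bit 13: 0x2000
err (5b) val=2 bits=0x2 at bit 8: 0x2200
kind (7b) val=39 bits=0x27 at bit 1: 0x224e
prio (1b) val=0 bits=0x0 at bit 0: 0x224e
word = 0x224e → big-endian bytes:
  [0]=0x22  [1]=0x4e

22 4e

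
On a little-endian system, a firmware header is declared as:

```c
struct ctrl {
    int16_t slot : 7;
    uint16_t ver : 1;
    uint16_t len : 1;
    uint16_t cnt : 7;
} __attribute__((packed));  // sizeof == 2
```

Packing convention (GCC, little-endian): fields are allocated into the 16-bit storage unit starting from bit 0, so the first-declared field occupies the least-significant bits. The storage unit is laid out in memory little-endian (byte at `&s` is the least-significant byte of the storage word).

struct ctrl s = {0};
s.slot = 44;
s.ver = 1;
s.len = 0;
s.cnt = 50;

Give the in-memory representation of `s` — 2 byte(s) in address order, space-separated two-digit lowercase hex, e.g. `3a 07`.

ac 64

[0+:7] slot=44 & 0x7f = 0x2c; word=0x002c
[7+:1] ver=1 & 0x1 = 0x1; word=0x00ac
[8+:1] len=0 & 0x1 = 0x0; word=0x00ac
[9+:7] cnt=50 & 0x7f = 0x32; word=0x64ac
word = 0x64ac → little-endian bytes:
  [0]=0xac  [1]=0x64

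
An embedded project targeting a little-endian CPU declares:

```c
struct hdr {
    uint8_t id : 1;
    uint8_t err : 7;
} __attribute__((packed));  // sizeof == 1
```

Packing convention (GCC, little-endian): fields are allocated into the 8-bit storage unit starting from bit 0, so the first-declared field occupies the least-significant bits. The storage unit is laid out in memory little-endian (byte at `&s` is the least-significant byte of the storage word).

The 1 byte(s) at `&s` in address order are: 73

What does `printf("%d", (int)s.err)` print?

[0]=0x73 (little-endian) → word 0x73
id:1 @ bit 0 → (0x73>>0)&0x1 = 0x1
err:7 @ bit 1 → (0x73>>1)&0x7f = 0x39  ←

57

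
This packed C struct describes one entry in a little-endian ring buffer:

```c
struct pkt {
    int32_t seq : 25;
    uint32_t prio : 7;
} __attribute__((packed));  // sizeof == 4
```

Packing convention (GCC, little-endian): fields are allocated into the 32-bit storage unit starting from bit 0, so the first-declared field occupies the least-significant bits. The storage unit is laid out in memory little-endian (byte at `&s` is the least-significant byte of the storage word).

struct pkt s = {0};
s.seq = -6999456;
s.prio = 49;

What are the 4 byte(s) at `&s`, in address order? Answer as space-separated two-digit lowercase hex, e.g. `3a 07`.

seq:25 = -6999456 → 0x1953260 << 0 → word 0x01953260
prio:7 = 49 → 0x31 << 25 → word 0x63953260
word = 0x63953260 → little-endian bytes:
  [0]=0x60  [1]=0x32  [2]=0x95  [3]=0x63

60 32 95 63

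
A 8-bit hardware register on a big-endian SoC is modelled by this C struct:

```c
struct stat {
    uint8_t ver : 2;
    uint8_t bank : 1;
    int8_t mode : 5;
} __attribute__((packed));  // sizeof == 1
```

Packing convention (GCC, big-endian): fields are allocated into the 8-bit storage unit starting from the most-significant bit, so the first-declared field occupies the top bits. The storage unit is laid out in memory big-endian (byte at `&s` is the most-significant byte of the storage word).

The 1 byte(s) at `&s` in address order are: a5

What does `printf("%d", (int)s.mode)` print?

[0]=0xa5 (big-endian) → word 0xa5
ver:2 @ bit 6 → (0xa5>>6)&0x3 = 0x2
bank:1 @ bit 5 → (0xa5>>5)&0x1 = 0x1
mode:5 @ bit 0 → (0xa5>>0)&0x1f = 0x5  ←
mode signed 5b, MSB=0: value = 5

5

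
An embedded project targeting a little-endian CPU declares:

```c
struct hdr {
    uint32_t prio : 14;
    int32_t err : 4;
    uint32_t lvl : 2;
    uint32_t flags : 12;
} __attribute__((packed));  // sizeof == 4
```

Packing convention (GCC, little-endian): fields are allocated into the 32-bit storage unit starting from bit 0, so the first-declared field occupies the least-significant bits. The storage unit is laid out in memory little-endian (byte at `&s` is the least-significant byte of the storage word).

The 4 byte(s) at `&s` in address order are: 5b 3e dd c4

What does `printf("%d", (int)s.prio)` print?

15963

[0]=0x5b [1]=0x3e [2]=0xdd [3]=0xc4 (little-endian) → word 0xc4dd3e5b
prio:14 @ bit 0 → (0xc4dd3e5b>>0)&0x3fff = 0x3e5b  ←
err:4 @ bit 14 → (0xc4dd3e5b>>14)&0xf = 0x4
lvl:2 @ bit 18 → (0xc4dd3e5b>>18)&0x3 = 0x3
flags:12 @ bit 20 → (0xc4dd3e5b>>20)&0xfff = 0xc4d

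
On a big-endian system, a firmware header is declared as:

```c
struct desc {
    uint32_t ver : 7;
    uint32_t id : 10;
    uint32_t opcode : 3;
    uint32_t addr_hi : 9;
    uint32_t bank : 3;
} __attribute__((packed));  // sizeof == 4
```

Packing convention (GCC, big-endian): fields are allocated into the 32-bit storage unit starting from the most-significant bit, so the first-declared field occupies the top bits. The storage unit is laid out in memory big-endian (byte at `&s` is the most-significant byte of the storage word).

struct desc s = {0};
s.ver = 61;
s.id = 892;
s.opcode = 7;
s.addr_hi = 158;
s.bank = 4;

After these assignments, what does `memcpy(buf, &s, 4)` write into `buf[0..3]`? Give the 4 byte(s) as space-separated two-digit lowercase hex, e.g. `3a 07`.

ver:7 = 61 → 0x3d << 25 → word 0x7a000000
id:10 = 892 → 0x37c << 15 → word 0x7bbe0000
opcode:3 = 7 → 0x7 << 12 → word 0x7bbe7000
addr_hi:9 = 158 → 0x9e << 3 → word 0x7bbe74f0
bank:3 = 4 → 0x4 << 0 → word 0x7bbe74f4
word = 0x7bbe74f4 → big-endian bytes:
  [0]=0x7b  [1]=0xbe  [2]=0x74  [3]=0xf4

7b be 74 f4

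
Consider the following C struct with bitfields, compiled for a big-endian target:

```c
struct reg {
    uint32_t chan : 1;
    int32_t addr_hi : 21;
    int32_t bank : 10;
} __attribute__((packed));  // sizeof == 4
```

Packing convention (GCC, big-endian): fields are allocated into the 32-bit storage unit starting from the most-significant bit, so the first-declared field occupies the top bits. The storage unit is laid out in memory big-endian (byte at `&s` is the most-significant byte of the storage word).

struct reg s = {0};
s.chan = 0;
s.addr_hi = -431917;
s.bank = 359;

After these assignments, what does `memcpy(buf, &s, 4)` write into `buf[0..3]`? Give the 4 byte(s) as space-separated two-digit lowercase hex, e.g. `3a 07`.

chan (1b) val=0 bits=0x0 at bit 31: 0x00000000
addr_hi (21b) val=-431917 bits=0x1968d3 at bit 10: 0x65a34c00
bank (10b) val=359 bits=0x167 at bit 0: 0x65a34d67
word = 0x65a34d67 → big-endian bytes:
  [0]=0x65  [1]=0xa3  [2]=0x4d  [3]=0x67

65 a3 4d 67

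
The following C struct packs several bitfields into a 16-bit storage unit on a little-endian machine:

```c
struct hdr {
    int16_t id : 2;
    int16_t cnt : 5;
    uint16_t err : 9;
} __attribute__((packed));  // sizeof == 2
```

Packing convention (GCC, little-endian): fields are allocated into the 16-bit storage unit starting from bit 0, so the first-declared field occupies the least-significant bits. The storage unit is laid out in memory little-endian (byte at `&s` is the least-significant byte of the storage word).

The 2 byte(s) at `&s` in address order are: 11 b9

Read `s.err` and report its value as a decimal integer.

[0]=0x11 [1]=0xb9 (little-endian) → word 0xb911
id:2 @ bit 0 → (0xb911>>0)&0x3 = 0x1
cnt:5 @ bit 2 → (0xb911>>2)&0x1f = 0x4
err:9 @ bit 7 → (0xb911>>7)&0x1ff = 0x172  ←

370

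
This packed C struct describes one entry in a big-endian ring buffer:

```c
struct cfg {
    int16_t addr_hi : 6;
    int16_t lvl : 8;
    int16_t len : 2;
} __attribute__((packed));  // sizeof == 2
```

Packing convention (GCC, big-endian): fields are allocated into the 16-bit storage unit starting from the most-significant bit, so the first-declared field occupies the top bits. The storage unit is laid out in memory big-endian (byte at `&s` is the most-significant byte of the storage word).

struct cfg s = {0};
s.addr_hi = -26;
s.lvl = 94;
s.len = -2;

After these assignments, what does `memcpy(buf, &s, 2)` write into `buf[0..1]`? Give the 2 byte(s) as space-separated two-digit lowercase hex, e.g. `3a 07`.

99 7a

addr_hi:6 = -26 → 0x26 << 10 → word 0x9800
lvl:8 = 94 → 0x5e << 2 → word 0x9978
len:2 = -2 → 0x2 << 0 → word 0x997a
word = 0x997a → big-endian bytes:
  [0]=0x99  [1]=0x7a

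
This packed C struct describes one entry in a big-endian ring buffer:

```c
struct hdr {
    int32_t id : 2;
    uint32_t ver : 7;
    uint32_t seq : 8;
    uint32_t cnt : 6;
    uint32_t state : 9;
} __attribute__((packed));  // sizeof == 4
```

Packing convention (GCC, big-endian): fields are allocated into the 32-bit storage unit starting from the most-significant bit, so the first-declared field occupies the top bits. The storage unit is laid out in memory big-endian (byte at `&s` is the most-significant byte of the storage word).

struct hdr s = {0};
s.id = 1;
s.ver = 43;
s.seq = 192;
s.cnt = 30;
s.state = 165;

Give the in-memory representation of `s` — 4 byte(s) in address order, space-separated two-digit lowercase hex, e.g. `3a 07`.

id (2b) val=1 bits=0x1 at bit 30: 0x40000000
ver (7b) val=43 bits=0x2b at bit 23: 0x55800000
seq (8b) val=192 bits=0xc0 at bit 15: 0x55e00000
cnt (6b) val=30 bits=0x1e at bit 9: 0x55e03c00
state (9b) val=165 bits=0xa5 at bit 0: 0x55e03ca5
word = 0x55e03ca5 → big-endian bytes:
  [0]=0x55  [1]=0xe0  [2]=0x3c  [3]=0xa5

55 e0 3c a5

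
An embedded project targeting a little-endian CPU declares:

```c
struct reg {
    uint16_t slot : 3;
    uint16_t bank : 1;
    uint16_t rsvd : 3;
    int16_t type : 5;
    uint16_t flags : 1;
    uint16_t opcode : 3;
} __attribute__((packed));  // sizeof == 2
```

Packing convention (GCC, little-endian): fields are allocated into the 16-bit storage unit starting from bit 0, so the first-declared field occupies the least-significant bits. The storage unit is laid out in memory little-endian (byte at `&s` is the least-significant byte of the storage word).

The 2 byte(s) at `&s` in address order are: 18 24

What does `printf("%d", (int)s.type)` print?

8

[0]=0x18 [1]=0x24 (little-endian) → word 0x2418
slot:3 @ bit 0 → (0x2418>>0)&0x7 = 0x0
bank:1 @ bit 3 → (0x2418>>3)&0x1 = 0x1
rsvd:3 @ bit 4 → (0x2418>>4)&0x7 = 0x1
type:5 @ bit 7 → (0x2418>>7)&0x1f = 0x8  ←
flags:1 @ bit 12 → (0x2418>>12)&0x1 = 0x0
opcode:3 @ bit 13 → (0x2418>>13)&0x7 = 0x1
type signed 5b, MSB=0: value = 8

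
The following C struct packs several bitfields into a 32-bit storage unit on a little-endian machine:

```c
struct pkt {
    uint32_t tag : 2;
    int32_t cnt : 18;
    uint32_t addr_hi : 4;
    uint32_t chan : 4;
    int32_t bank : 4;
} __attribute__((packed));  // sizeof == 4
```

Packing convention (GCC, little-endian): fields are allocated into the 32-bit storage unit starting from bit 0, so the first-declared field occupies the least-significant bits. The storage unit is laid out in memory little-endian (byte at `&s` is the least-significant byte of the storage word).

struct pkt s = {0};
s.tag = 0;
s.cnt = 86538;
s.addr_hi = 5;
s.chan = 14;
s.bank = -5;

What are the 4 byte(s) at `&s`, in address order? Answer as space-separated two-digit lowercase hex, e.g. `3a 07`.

28 48 55 be

[0+:2] tag=0 & 0x3 = 0x0; word=0x00000000
[2+:18] cnt=86538 & 0x3ffff = 0x1520a; word=0x00054828
[20+:4] addr_hi=5 & 0xf = 0x5; word=0x00554828
[24+:4] chan=14 & 0xf = 0xe; word=0x0e554828
[28+:4] bank=-5 & 0xf = 0xb; word=0xbe554828
word = 0xbe554828 → little-endian bytes:
  [0]=0x28  [1]=0x48  [2]=0x55  [3]=0xbe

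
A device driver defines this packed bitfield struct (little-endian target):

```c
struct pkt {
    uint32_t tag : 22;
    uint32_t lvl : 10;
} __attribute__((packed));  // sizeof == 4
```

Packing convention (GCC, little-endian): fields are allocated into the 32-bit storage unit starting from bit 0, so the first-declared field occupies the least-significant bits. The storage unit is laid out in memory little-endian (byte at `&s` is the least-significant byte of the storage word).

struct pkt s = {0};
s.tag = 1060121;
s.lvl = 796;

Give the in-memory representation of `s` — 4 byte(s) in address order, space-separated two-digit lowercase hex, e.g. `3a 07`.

19 2d 10 c7

tag (22b) val=1060121 bits=0x102d19 at bit 0: 0x00102d19
lvl (10b) val=796 bits=0x31c at bit 22: 0xc7102d19
word = 0xc7102d19 → little-endian bytes:
  [0]=0x19  [1]=0x2d  [2]=0x10  [3]=0xc7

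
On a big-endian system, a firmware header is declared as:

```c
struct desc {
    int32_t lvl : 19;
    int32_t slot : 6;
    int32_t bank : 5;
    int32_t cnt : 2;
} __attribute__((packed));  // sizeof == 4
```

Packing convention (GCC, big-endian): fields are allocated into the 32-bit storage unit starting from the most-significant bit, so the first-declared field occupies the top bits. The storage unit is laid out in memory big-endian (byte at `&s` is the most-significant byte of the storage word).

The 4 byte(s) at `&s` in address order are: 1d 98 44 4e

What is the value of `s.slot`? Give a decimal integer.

8

[0]=0x1d [1]=0x98 [2]=0x44 [3]=0x4e (big-endian) → word 0x1d98444e
lvl:19 @ bit 13 → (0x1d98444e>>13)&0x7ffff = 0xecc2
slot:6 @ bit 7 → (0x1d98444e>>7)&0x3f = 0x8  ←
bank:5 @ bit 2 → (0x1d98444e>>2)&0x1f = 0x13
cnt:2 @ bit 0 → (0x1d98444e>>0)&0x3 = 0x2
slot signed 6b, MSB=0: value = 8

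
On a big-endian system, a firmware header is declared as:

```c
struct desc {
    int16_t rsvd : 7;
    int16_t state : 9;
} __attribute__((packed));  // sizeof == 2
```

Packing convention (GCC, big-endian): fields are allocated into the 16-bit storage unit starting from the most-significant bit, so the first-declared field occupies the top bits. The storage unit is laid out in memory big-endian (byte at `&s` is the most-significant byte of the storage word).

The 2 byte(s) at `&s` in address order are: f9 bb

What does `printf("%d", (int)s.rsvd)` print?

[0]=0xf9 [1]=0xbb (big-endian) → word 0xf9bb
rsvd [9+:7] = (word>>9) & 0x7f = 124  ←
state [0+:9] = (word>>0) & 0x1ff = 443
rsvd signed 7b, MSB=1: 124 - 128 = -4

-4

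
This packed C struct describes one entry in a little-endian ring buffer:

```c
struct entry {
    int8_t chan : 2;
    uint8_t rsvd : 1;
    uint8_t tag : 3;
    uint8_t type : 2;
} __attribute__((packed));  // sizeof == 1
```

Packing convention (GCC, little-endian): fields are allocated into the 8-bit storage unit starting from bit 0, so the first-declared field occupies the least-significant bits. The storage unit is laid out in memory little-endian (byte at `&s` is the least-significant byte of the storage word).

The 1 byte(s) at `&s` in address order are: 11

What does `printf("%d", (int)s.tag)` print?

[0]=0x11 (little-endian) → word 0x11
chan:2 @ bit 0 → (0x11>>0)&0x3 = 0x1
rsvd:1 @ bit 2 → (0x11>>2)&0x1 = 0x0
tag:3 @ bit 3 → (0x11>>3)&0x7 = 0x2  ←
type:2 @ bit 6 → (0x11>>6)&0x3 = 0x0

2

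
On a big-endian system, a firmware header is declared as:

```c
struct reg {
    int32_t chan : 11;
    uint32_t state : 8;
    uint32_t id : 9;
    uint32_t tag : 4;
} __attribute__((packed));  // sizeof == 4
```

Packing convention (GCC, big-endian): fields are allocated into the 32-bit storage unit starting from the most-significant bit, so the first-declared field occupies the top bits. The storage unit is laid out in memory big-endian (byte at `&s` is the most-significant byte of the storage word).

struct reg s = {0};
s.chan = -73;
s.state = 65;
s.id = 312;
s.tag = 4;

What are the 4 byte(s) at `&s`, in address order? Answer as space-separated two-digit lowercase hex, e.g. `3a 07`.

f6 e8 33 84

chan (11b) val=-73 bits=0x7b7 at bit 21: 0xf6e00000
state (8b) val=65 bits=0x41 at bit 13: 0xf6e82000
id (9b) val=312 bits=0x138 at bit 4: 0xf6e83380
tag (4b) val=4 bits=0x4 at bit 0: 0xf6e83384
word = 0xf6e83384 → big-endian bytes:
  [0]=0xf6  [1]=0xe8  [2]=0x33  [3]=0x84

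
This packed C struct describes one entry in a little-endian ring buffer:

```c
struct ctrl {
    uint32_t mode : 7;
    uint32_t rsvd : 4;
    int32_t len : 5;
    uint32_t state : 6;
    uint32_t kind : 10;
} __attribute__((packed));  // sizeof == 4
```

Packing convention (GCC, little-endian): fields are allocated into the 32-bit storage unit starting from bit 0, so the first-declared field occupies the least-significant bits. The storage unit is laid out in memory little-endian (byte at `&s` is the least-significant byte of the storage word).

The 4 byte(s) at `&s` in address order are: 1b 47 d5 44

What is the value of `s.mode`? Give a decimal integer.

[0]=0x1b [1]=0x47 [2]=0xd5 [3]=0x44 (little-endian) → word 0x44d5471b
mode:7 @ bit 0 → (0x44d5471b>>0)&0x7f = 0x1b  ←
rsvd:4 @ bit 7 → (0x44d5471b>>7)&0xf = 0xe
len:5 @ bit 11 → (0x44d5471b>>11)&0x1f = 0x8
state:6 @ bit 16 → (0x44d5471b>>16)&0x3f = 0x15
kind:10 @ bit 22 → (0x44d5471b>>22)&0x3ff = 0x113

27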